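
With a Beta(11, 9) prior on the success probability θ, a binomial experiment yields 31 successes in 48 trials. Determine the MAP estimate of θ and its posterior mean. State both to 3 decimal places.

MAP = 0.621, posterior mean = 0.618

Posterior: Beta(11+31, 9+17) = Beta(42, 26).
Mode = (42−1)/(42+26−2) = 41/66 = 0.621.
Mean = 42/(42+26) = 42/68 = 0.618.
The posterior is left-skewed, so the mode exceeds the mean.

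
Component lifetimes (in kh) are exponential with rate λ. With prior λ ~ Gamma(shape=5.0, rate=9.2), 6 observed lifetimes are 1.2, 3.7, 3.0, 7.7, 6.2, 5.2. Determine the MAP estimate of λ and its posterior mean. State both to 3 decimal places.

MAP estimate = 0.276, posterior mean = 0.304

Σ times = 27.0. Posterior: Gamma(shape = 5.0+6 = 11.0, rate = 9.2+27.0 = 36.2).
Mode = (α−1)/β = 10.0/36.2 = 0.276.
Mean = α/β = 11.0/36.2 = 0.304.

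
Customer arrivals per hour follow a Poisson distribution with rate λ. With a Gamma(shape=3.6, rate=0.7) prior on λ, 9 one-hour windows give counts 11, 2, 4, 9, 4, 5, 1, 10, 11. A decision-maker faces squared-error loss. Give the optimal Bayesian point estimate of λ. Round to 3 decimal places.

6.247

Σ counts = 57. Posterior: Gamma(shape = 3.6+57 = 60.6, rate = 0.7+9 = 9.7).
Mode = (α−1)/β = 59.6/9.7 = 6.144.
Mean = α/β = 60.6/9.7 = 6.247.
Squared-error loss ⇒ the optimal estimator is the posterior mean.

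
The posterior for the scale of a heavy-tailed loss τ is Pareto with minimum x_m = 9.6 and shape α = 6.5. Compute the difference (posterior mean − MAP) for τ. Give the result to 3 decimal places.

The Pareto density is strictly decreasing on [x_m, ∞), so the mode is x_m = 9.600.
Mean = α·x_m/(α−1) = 6.5·9.6/5.5 = 11.345.
Difference = 11.345 − 9.600 = 1.745.

1.745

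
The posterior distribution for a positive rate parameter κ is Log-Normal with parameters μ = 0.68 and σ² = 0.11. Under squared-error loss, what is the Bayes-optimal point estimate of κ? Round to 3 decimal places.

2.085

Mode = exp(μ − σ²) = exp(0.57) = 1.768.
Mean = exp(μ + σ²/2) = exp(0.735) = 2.085.
Squared-error loss ⇒ the optimal estimator is the posterior mean.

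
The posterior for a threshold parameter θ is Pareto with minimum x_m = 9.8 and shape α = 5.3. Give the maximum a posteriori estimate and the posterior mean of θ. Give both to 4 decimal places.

The Pareto density is strictly decreasing on [x_m, ∞), so the mode is x_m = 9.8000.
Mean = α·x_m/(α−1) = 5.3·9.8/4.3 = 12.0791.
Right-skewed posterior ⇒ mode < mean.

MAP: 9.8000. Posterior mean: 12.0791.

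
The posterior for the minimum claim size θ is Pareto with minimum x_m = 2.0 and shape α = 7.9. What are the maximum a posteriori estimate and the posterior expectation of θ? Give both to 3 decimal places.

The Pareto density is strictly decreasing on [x_m, ∞), so the mode is x_m = 2.000.
Mean = α·x_m/(α−1) = 7.9·2.0/6.9 = 2.290.
Mean > mode: the posterior has a right tail.

maximum a posteriori estimate = 2.000, posterior expectation = 2.290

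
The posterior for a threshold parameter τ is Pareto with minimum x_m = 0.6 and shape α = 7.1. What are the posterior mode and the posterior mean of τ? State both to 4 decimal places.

τ_MAP = 0.6000, E[τ|data] = 0.6984

The Pareto density is strictly decreasing on [x_m, ∞), so the mode is x_m = 0.6000.
Mean = α·x_m/(α−1) = 7.1·0.6/6.1 = 0.6984.
Mean > mode: the posterior has a right tail.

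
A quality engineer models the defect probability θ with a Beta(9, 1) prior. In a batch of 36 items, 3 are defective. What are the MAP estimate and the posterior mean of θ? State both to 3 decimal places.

Posterior: Beta(9+3, 1+33) = Beta(12, 34).
Mode = (12−1)/(12+34−2) = 11/44 = 0.250.
Mean = 12/(12+34) = 12/46 = 0.261.

MAP = 0.250, posterior mean = 0.261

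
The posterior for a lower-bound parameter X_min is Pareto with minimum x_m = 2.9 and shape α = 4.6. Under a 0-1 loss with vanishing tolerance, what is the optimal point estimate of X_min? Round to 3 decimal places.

2.900

The Pareto density is strictly decreasing on [x_m, ∞), so the mode is x_m = 2.900.
Mean = α·x_m/(α−1) = 4.6·2.9/3.6 = 3.706.
This is the posterior mode — the MAP estimate.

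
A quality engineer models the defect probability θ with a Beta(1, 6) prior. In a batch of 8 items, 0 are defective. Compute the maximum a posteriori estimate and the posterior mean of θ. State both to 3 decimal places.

MAP: 0.000. Posterior mean: 0.067.

Posterior: Beta(1+0, 6+8) = Beta(1, 14).
Since α = 1 ≤ 1 and β > 1, the Beta density is monotone decreasing on [0,1]; the mode is at 0.
Mean = 1/(1+14) = 0.067.
The mean is pulled above the mode by the posterior's right skew.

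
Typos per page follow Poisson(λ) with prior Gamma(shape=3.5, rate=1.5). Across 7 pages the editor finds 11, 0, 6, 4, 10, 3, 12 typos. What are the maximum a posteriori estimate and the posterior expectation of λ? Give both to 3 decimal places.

MAP = 5.706; posterior mean = 5.824

Σ counts = 46. Posterior: Gamma(shape = 3.5+46 = 49.5, rate = 1.5+7 = 8.5).
Mode = (α−1)/β = 48.5/8.5 = 5.706.
Mean = α/β = 49.5/8.5 = 5.824.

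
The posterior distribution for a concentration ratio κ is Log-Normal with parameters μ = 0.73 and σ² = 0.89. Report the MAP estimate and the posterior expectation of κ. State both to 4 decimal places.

Mode = exp(μ − σ²) = exp(-0.16) = 0.8521.
Mean = exp(μ + σ²/2) = exp(1.175) = 3.2381.

κ_MAP = 0.8521, E[κ|data] = 3.2381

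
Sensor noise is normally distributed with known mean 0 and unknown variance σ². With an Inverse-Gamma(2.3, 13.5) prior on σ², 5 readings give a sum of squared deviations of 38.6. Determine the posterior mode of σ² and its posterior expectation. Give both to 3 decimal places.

Posterior: Inverse-Gamma(shape = 2.3+5/2 = 4.8, scale = 13.5+38.6/2 = 32.8).
Mode = β/(α+1) = 32.8/5.8 = 5.655.
Mean = β/(α−1) = 32.8/3.8 = 8.632.
The mean is pulled above the mode by the posterior's right skew.

MAP: 5.655. Posterior mean: 8.632.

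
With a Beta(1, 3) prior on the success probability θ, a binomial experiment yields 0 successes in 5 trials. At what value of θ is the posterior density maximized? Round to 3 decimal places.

Posterior: Beta(1+0, 3+5) = Beta(1, 8).
Since α = 1 ≤ 1 and β > 1, the Beta density is monotone decreasing on [0,1]; the mode is at 0.
Mean = 1/(1+8) = 0.111.
This is the posterior mode — the MAP estimate.

0.000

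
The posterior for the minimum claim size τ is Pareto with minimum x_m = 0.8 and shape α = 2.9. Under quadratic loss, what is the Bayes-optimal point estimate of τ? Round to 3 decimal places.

The Pareto density is strictly decreasing on [x_m, ∞), so the mode is x_m = 0.800.
Mean = α·x_m/(α−1) = 2.9·0.8/1.9 = 1.221.
Quadratic loss ⇒ the optimal estimator is the posterior mean.

1.221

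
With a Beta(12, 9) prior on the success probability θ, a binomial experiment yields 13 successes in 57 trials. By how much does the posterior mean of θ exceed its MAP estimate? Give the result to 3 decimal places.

Posterior: Beta(12+13, 9+44) = Beta(25, 53).
Mode = (25−1)/(25+53−2) = 24/76 = 0.316.
Mean = 25/(25+53) = 25/78 = 0.321.
Difference = 0.321 − 0.316 = 0.005.

0.005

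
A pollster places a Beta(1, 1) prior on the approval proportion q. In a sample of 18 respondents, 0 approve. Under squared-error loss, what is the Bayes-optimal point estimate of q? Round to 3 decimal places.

Posterior: Beta(1+0, 1+18) = Beta(1, 19).
Since α = 1 ≤ 1 and β > 1, the Beta density is monotone decreasing on [0,1]; the mode is at 0.
Mean = 1/(1+19) = 0.050.
Squared-error loss ⇒ the optimal estimator is the posterior mean.

0.050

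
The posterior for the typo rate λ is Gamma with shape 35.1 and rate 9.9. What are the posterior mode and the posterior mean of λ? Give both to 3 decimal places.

Mode = (α−1)/β = 34.1/9.9 = 3.444.
Mean = α/β = 35.1/9.9 = 3.545.

MAP = 3.444, posterior mean = 3.545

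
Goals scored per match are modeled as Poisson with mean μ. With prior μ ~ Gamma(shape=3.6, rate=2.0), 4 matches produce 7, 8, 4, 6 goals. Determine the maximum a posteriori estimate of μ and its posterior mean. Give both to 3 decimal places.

Σ counts = 25. Posterior: Gamma(shape = 3.6+25 = 28.6, rate = 2.0+4 = 6.0).
Mode = (α−1)/β = 27.6/6.0 = 4.600.
Mean = α/β = 28.6/6.0 = 4.767.
Mean > mode: the posterior has a right tail.

maximum a posteriori estimate = 4.600, posterior mean = 4.767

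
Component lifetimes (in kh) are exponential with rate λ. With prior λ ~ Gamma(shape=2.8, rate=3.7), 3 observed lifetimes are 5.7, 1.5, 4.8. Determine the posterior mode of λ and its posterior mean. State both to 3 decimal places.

MAP = 0.306; posterior mean = 0.369

Σ times = 12.0. Posterior: Gamma(shape = 2.8+3 = 5.8, rate = 3.7+12.0 = 15.7).
Mode = (α−1)/β = 4.8/15.7 = 0.306.
Mean = α/β = 5.8/15.7 = 0.369.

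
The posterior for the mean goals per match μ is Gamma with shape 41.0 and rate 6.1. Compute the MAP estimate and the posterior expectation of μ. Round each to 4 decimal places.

Mode = (α−1)/β = 40.0/6.1 = 6.5574.
Mean = α/β = 41.0/6.1 = 6.7213.
Right-skewed posterior ⇒ mode < mean.

MAP: 6.5574. Posterior mean: 6.7213.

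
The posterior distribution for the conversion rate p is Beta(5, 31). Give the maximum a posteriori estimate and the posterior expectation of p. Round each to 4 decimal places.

Mode = (5−1)/(5+31−2) = 4/34 = 0.1176.
Mean = 5/(5+31) = 5/36 = 0.1389.
The posterior is right-skewed, so the mean exceeds the mode.

MAP = 0.1176, posterior mean = 0.1389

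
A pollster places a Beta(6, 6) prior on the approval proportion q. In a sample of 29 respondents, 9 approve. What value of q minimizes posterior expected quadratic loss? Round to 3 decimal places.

Posterior: Beta(6+9, 6+20) = Beta(15, 26).
Mode = (15−1)/(15+26−2) = 14/39 = 0.359.
Mean = 15/(15+26) = 15/41 = 0.366.
Quadratic loss ⇒ the optimal estimator is the posterior mean.

0.366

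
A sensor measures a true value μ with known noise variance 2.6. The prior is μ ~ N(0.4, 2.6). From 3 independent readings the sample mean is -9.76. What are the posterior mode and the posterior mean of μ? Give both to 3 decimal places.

Posterior for μ is Normal. Precision-weighted mean: (1/2.6·0.4 + 3/2.6·-9.76) / (1/2.6 + 3/2.6) = -7.220.
A Normal posterior is symmetric, so mode = mean.

posterior mode = -7.220, posterior mean = -7.220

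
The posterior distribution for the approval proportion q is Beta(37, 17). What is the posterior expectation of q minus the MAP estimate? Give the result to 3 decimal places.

Mode = (37−1)/(37+17−2) = 36/52 = 0.692.
Mean = 37/(37+17) = 37/54 = 0.685.
Difference = 0.685 − 0.692 = -0.007.

-0.007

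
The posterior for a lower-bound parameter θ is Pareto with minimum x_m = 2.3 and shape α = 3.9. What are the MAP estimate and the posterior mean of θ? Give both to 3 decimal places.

MAP = 2.300; posterior mean = 3.093

The Pareto density is strictly decreasing on [x_m, ∞), so the mode is x_m = 2.300.
Mean = α·x_m/(α−1) = 3.9·2.3/2.9 = 3.093.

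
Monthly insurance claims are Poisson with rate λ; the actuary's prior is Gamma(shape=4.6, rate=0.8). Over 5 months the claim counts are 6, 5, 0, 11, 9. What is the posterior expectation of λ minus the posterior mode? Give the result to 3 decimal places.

0.172

Σ counts = 31. Posterior: Gamma(shape = 4.6+31 = 35.6, rate = 0.8+5 = 5.8).
Mode = (α−1)/β = 34.6/5.8 = 5.966.
Mean = α/β = 35.6/5.8 = 6.138.
Difference = 6.138 − 5.966 = 0.172.
The posterior is right-skewed, so the mean exceeds the mode.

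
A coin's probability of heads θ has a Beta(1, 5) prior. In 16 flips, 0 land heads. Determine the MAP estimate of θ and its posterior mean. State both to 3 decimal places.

MAP: 0.000. Posterior mean: 0.045.

Posterior: Beta(1+0, 5+16) = Beta(1, 21).
Since α = 1 ≤ 1 and β > 1, the Beta density is monotone decreasing on [0,1]; the mode is at 0.
Mean = 1/(1+21) = 0.045.
The mean is pulled above the mode by the posterior's right skew.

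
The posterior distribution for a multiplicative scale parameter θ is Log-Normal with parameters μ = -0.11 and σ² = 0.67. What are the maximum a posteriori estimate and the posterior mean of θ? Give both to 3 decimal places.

Mode = exp(μ − σ²) = exp(-0.78) = 0.458.
Mean = exp(μ + σ²/2) = exp(0.225) = 1.252.

θ_MAP = 0.458, E[θ|data] = 1.252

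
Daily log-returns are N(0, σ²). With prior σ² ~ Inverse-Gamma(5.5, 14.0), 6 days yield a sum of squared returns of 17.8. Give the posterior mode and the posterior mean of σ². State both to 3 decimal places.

posterior mode = 2.411, posterior mean = 3.053

Posterior: Inverse-Gamma(shape = 5.5+6/2 = 8.5, scale = 14.0+17.8/2 = 22.9).
Mode = β/(α+1) = 22.9/9.5 = 2.411.
Mean = β/(α−1) = 22.9/7.5 = 3.053.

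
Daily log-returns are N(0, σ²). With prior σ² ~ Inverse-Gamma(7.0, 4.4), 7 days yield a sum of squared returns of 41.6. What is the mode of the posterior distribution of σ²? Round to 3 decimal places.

Posterior: Inverse-Gamma(shape = 7.0+7/2 = 10.5, scale = 4.4+41.6/2 = 25.2).
Mode = β/(α+1) = 25.2/11.5 = 2.191.
Mean = β/(α−1) = 25.2/9.5 = 2.653.
This is the posterior mode — the MAP estimate.

2.191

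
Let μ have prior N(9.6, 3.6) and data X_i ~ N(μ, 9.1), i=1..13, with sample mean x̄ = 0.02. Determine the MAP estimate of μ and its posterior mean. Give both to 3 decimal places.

MAP = 1.580; posterior mean = 1.580

Posterior for μ is Normal. Precision-weighted mean: (1/3.6·9.6 + 13/9.1·0.02) / (1/3.6 + 13/9.1) = 1.580.
A Normal posterior is symmetric, so mode = mean.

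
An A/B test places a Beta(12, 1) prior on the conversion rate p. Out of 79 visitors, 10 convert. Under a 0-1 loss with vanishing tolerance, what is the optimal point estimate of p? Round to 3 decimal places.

0.233

Posterior: Beta(12+10, 1+69) = Beta(22, 70).
Mode = (22−1)/(22+70−2) = 21/90 = 0.233.
Mean = 22/(22+70) = 22/92 = 0.239.
This is the posterior mode — the MAP estimate.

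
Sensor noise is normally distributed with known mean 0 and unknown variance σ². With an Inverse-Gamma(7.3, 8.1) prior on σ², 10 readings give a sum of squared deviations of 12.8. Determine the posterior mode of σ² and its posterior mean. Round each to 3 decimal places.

σ²_MAP = 1.090, E[σ²|data] = 1.283

Posterior: Inverse-Gamma(shape = 7.3+10/2 = 12.3, scale = 8.1+12.8/2 = 14.5).
Mode = β/(α+1) = 14.5/13.3 = 1.090.
Mean = β/(α−1) = 14.5/11.3 = 1.283.
Mean > mode: the posterior has a right tail.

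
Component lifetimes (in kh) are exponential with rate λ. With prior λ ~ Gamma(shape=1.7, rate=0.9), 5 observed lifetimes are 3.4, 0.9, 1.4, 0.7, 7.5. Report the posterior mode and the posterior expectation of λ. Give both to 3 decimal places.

Σ times = 13.9. Posterior: Gamma(shape = 1.7+5 = 6.7, rate = 0.9+13.9 = 14.8).
Mode = (α−1)/β = 5.7/14.8 = 0.385.
Mean = α/β = 6.7/14.8 = 0.453.

MAP: 0.385. Posterior mean: 0.453.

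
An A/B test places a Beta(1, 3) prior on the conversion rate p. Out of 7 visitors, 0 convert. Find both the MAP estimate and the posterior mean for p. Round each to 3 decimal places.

MAP: 0.000. Posterior mean: 0.091.

Posterior: Beta(1+0, 3+7) = Beta(1, 10).
Since α = 1 ≤ 1 and β > 1, the Beta density is monotone decreasing on [0,1]; the mode is at 0.
Mean = 1/(1+10) = 0.091.
The mean is pulled above the mode by the posterior's right skew.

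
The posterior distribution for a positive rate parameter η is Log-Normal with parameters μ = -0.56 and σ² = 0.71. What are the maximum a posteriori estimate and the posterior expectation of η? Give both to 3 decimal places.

MAP = 0.281; posterior mean = 0.815

Mode = exp(μ − σ²) = exp(-1.27) = 0.281.
Mean = exp(μ + σ²/2) = exp(-0.205) = 0.815.
Mean > mode: the posterior has a right tail.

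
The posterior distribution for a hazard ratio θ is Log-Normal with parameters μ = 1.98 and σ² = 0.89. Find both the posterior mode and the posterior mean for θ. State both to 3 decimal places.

Mode = exp(μ − σ²) = exp(1.09) = 2.974.
Mean = exp(μ + σ²/2) = exp(2.425) = 11.302.
The mean is pulled above the mode by the posterior's right skew.

θ_MAP = 2.974, E[θ|data] = 11.302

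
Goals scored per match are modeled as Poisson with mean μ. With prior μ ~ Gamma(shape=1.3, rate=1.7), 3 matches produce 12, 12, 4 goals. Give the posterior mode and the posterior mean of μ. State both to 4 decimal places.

Σ counts = 28. Posterior: Gamma(shape = 1.3+28 = 29.3, rate = 1.7+3 = 4.7).
Mode = (α−1)/β = 28.3/4.7 = 6.0213.
Mean = α/β = 29.3/4.7 = 6.2340.

μ_MAP = 6.0213, E[μ|data] = 6.2340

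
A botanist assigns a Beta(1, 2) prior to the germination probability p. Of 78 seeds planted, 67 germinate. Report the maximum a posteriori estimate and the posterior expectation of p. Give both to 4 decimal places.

maximum a posteriori estimate = 0.8481, posterior expectation = 0.8395

Posterior: Beta(1+67, 2+11) = Beta(68, 13).
Mode = (68−1)/(68+13−2) = 67/79 = 0.8481.
Mean = 68/(68+13) = 68/81 = 0.8395.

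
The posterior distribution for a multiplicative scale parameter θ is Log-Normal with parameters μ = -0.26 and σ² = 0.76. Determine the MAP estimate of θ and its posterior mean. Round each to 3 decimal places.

MAP = 0.361, posterior mean = 1.127

Mode = exp(μ − σ²) = exp(-1.02) = 0.361.
Mean = exp(μ + σ²/2) = exp(0.120) = 1.127.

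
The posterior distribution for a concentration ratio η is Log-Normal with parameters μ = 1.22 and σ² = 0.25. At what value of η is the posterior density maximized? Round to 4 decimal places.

Mode = exp(μ − σ²) = exp(0.97) = 2.6379.
Mean = exp(μ + σ²/2) = exp(1.345) = 3.8382.
This is the posterior mode — the MAP estimate.

2.6379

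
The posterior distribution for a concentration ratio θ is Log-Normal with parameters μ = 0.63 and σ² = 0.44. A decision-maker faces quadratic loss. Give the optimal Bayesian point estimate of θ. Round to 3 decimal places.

Mode = exp(μ − σ²) = exp(0.19) = 1.209.
Mean = exp(μ + σ²/2) = exp(0.850) = 2.340.
Quadratic loss ⇒ the optimal estimator is the posterior mean.

2.340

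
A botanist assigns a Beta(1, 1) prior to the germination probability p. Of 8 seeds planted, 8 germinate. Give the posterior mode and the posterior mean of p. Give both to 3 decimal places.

MAP: 1.000. Posterior mean: 0.900.

Posterior: Beta(1+8, 1+0) = Beta(9, 1).
Since β = 1 ≤ 1 and α > 1, the Beta density is monotone increasing on [0,1]; the mode is at 1.
Mean = 9/(9+1) = 0.900.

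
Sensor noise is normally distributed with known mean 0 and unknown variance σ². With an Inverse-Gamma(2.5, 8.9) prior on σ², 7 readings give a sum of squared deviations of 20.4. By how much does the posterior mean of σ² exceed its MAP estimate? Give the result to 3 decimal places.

1.091

Posterior: Inverse-Gamma(shape = 2.5+7/2 = 6.0, scale = 8.9+20.4/2 = 19.1).
Mode = β/(α+1) = 19.1/7.0 = 2.729.
Mean = β/(α−1) = 19.1/5.0 = 3.820.
Difference = 3.820 − 2.729 = 1.091.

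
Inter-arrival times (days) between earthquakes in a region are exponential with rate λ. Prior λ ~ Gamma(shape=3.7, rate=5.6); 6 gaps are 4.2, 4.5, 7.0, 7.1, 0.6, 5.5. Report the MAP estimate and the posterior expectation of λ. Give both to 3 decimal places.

MAP = 0.252, posterior mean = 0.281

Σ times = 28.9. Posterior: Gamma(shape = 3.7+6 = 9.7, rate = 5.6+28.9 = 34.5).
Mode = (α−1)/β = 8.7/34.5 = 0.252.
Mean = α/β = 9.7/34.5 = 0.281.
The mean is pulled above the mode by the posterior's right skew.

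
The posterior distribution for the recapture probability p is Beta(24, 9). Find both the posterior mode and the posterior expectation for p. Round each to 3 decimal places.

Mode = (24−1)/(24+9−2) = 23/31 = 0.742.
Mean = 24/(24+9) = 24/33 = 0.727.

MAP = 0.742; posterior mean = 0.727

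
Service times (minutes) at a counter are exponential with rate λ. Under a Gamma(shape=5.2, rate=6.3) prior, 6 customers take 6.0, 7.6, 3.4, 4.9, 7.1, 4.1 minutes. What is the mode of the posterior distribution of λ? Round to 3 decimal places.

Σ times = 33.1. Posterior: Gamma(shape = 5.2+6 = 11.2, rate = 6.3+33.1 = 39.4).
Mode = (α−1)/β = 10.2/39.4 = 0.259.
Mean = α/β = 11.2/39.4 = 0.284.
This is the posterior mode — the MAP estimate.

0.259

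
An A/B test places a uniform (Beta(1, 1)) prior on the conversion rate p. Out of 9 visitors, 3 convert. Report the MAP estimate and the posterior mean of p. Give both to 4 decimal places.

Posterior: Beta(1+3, 1+6) = Beta(4, 7).
Mode = (4−1)/(4+7−2) = 3/9 = 0.3333.
Mean = 4/(4+7) = 4/11 = 0.3636.
Right-skewed posterior ⇒ mode < mean.

MAP = 0.3333; posterior mean = 0.3636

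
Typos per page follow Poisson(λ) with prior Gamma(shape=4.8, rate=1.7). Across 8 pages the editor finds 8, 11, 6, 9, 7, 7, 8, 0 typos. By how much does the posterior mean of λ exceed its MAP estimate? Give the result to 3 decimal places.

Σ counts = 56. Posterior: Gamma(shape = 4.8+56 = 60.8, rate = 1.7+8 = 9.7).
Mode = (α−1)/β = 59.8/9.7 = 6.165.
Mean = α/β = 60.8/9.7 = 6.268.
Difference = 6.268 − 6.165 = 0.103.
The posterior is right-skewed, so the mean exceeds the mode.

0.103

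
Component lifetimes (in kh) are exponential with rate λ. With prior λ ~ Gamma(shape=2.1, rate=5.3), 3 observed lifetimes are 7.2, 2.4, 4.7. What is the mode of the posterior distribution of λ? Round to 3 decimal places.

0.209

Σ times = 14.3. Posterior: Gamma(shape = 2.1+3 = 5.1, rate = 5.3+14.3 = 19.6).
Mode = (α−1)/β = 4.1/19.6 = 0.209.
Mean = α/β = 5.1/19.6 = 0.260.
This is the posterior mode — the MAP estimate.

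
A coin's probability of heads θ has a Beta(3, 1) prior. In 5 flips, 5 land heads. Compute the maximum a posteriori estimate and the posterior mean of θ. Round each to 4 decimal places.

Posterior: Beta(3+5, 1+0) = Beta(8, 1).
Since β = 1 ≤ 1 and α > 1, the Beta density is monotone increasing on [0,1]; the mode is at 1.
Mean = 8/(8+1) = 0.8889.

MAP = 1.0000; posterior mean = 0.8889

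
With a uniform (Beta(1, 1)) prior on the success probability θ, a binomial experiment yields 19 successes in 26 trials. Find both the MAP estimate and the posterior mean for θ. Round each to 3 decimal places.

MAP estimate = 0.731, posterior mean = 0.714

Posterior: Beta(1+19, 1+7) = Beta(20, 8).
Mode = (20−1)/(20+8−2) = 19/26 = 0.731.
With a flat prior the MAP equals the MLE, 19/26.
Mean = 20/(20+8) = 20/28 = 0.714.
The mean is pulled below the mode by the posterior's left skew.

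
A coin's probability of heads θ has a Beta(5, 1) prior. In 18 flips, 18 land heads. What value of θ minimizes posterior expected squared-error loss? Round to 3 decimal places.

Posterior: Beta(5+18, 1+0) = Beta(23, 1).
Since β = 1 ≤ 1 and α > 1, the Beta density is monotone increasing on [0,1]; the mode is at 1.
Mean = 23/(23+1) = 0.958.
Squared-error loss ⇒ the optimal estimator is the posterior mean.

0.958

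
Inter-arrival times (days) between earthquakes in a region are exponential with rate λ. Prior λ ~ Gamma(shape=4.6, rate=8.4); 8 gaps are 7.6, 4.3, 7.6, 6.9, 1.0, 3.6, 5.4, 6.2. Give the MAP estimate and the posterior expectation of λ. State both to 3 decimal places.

MAP = 0.227, posterior mean = 0.247

Σ times = 42.6. Posterior: Gamma(shape = 4.6+8 = 12.6, rate = 8.4+42.6 = 51.0).
Mode = (α−1)/β = 11.6/51.0 = 0.227.
Mean = α/β = 12.6/51.0 = 0.247.
Right-skewed posterior ⇒ mode < mean.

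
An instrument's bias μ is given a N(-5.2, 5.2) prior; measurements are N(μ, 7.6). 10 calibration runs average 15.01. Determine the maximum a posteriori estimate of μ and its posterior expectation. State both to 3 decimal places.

μ_MAP = 12.433, E[μ|data] = 12.433

Posterior for μ is Normal. Precision-weighted mean: (1/5.2·-5.2 + 10/7.6·15.01) / (1/5.2 + 10/7.6) = 12.433.
A Normal posterior is symmetric, so mode = mean.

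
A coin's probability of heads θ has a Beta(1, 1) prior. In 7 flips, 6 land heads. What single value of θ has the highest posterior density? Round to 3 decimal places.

0.857

Posterior: Beta(1+6, 1+1) = Beta(7, 2).
Mode = (7−1)/(7+2−2) = 6/7 = 0.857.
With a flat prior the MAP equals the MLE, 6/7.
Mean = 7/(7+2) = 7/9 = 0.778.
This is the posterior mode — the MAP estimate.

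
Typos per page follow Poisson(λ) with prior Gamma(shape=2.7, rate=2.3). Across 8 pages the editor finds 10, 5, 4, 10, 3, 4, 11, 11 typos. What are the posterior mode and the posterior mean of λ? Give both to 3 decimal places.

Σ counts = 58. Posterior: Gamma(shape = 2.7+58 = 60.7, rate = 2.3+8 = 10.3).
Mode = (α−1)/β = 59.7/10.3 = 5.796.
Mean = α/β = 60.7/10.3 = 5.893.

MAP: 5.796. Posterior mean: 5.893.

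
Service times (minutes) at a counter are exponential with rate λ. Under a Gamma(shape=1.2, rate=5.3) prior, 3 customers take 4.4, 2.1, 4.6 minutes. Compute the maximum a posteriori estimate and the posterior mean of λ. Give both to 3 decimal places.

MAP = 0.195, posterior mean = 0.256

Σ times = 11.1. Posterior: Gamma(shape = 1.2+3 = 4.2, rate = 5.3+11.1 = 16.4).
Mode = (α−1)/β = 3.2/16.4 = 0.195.
Mean = α/β = 4.2/16.4 = 0.256.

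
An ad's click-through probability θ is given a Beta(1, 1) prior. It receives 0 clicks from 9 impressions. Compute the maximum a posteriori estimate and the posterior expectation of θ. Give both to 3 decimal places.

maximum a posteriori estimate = 0.000, posterior expectation = 0.091

Posterior: Beta(1+0, 1+9) = Beta(1, 10).
Since α = 1 ≤ 1 and β > 1, the Beta density is monotone decreasing on [0,1]; the mode is at 0.
Mean = 1/(1+10) = 0.091.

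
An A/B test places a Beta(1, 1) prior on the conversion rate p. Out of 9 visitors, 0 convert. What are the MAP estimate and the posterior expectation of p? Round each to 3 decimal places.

MAP = 0.000; posterior mean = 0.091

Posterior: Beta(1+0, 1+9) = Beta(1, 10).
Since α = 1 ≤ 1 and β > 1, the Beta density is monotone decreasing on [0,1]; the mode is at 0.
Mean = 1/(1+10) = 0.091.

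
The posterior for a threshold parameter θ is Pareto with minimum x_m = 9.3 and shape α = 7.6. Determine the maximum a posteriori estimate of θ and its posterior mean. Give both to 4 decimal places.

The Pareto density is strictly decreasing on [x_m, ∞), so the mode is x_m = 9.3000.
Mean = α·x_m/(α−1) = 7.6·9.3/6.6 = 10.7091.
Right-skewed posterior ⇒ mode < mean.

MAP: 9.3000. Posterior mean: 10.7091.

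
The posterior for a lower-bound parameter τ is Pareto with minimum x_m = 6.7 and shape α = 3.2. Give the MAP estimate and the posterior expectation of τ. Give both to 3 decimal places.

The Pareto density is strictly decreasing on [x_m, ∞), so the mode is x_m = 6.700.
Mean = α·x_m/(α−1) = 3.2·6.7/2.2 = 9.745.
Right-skewed posterior ⇒ mode < mean.

MAP = 6.700, posterior mean = 9.745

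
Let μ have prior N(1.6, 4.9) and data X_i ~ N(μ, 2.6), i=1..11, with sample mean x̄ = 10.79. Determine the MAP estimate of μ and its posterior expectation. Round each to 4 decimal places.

MAP estimate = 10.3671, posterior expectation = 10.3671

Posterior for μ is Normal. Precision-weighted mean: (1/4.9·1.6 + 11/2.6·10.79) / (1/4.9 + 11/2.6) = 10.3671.
A Normal posterior is symmetric, so mode = mean.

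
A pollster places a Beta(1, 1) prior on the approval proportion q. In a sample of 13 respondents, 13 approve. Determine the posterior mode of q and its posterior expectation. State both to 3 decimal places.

Posterior: Beta(1+13, 1+0) = Beta(14, 1).
Since β = 1 ≤ 1 and α > 1, the Beta density is monotone increasing on [0,1]; the mode is at 1.
Mean = 14/(14+1) = 0.933.

posterior mode = 1.000, posterior expectation = 0.933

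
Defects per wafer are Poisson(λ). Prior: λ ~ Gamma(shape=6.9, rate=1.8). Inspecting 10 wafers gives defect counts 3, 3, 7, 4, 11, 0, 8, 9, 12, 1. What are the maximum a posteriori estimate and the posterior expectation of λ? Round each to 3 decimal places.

λ_MAP = 5.415, E[λ|data] = 5.500

Σ counts = 58. Posterior: Gamma(shape = 6.9+58 = 64.9, rate = 1.8+10 = 11.8).
Mode = (α−1)/β = 63.9/11.8 = 5.415.
Mean = α/β = 64.9/11.8 = 5.500.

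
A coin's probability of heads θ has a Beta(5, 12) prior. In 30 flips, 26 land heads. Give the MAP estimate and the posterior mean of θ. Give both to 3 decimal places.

MAP = 0.667, posterior mean = 0.660

Posterior: Beta(5+26, 12+4) = Beta(31, 16).
Mode = (31−1)/(31+16−2) = 30/45 = 0.667.
Mean = 31/(31+16) = 31/47 = 0.660.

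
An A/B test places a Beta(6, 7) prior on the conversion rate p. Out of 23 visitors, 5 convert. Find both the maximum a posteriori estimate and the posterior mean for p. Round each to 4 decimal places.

MAP: 0.2941. Posterior mean: 0.3056.

Posterior: Beta(6+5, 7+18) = Beta(11, 25).
Mode = (11−1)/(11+25−2) = 10/34 = 0.2941.
Mean = 11/(11+25) = 11/36 = 0.3056.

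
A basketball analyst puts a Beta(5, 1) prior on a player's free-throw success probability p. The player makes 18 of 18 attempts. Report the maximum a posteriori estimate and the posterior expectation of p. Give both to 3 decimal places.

MAP = 1.000, posterior mean = 0.958

Posterior: Beta(5+18, 1+0) = Beta(23, 1).
Since β = 1 ≤ 1 and α > 1, the Beta density is monotone increasing on [0,1]; the mode is at 1.
Mean = 23/(23+1) = 0.958.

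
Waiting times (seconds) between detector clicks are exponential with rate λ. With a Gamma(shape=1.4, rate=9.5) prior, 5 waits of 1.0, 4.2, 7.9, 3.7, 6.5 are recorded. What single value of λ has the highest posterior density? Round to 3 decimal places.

Σ times = 23.3. Posterior: Gamma(shape = 1.4+5 = 6.4, rate = 9.5+23.3 = 32.8).
Mode = (α−1)/β = 5.4/32.8 = 0.165.
Mean = α/β = 6.4/32.8 = 0.195.
This is the posterior mode — the MAP estimate.

0.165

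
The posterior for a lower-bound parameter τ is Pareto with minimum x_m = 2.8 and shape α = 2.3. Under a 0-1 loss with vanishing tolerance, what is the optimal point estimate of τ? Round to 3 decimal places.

The Pareto density is strictly decreasing on [x_m, ∞), so the mode is x_m = 2.800.
Mean = α·x_m/(α−1) = 2.3·2.8/1.3 = 4.954.
This is the posterior mode — the MAP estimate.

2.800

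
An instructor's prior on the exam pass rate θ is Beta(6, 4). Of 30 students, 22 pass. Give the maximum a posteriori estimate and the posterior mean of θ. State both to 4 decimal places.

Posterior: Beta(6+22, 4+8) = Beta(28, 12).
Mode = (28−1)/(28+12−2) = 27/38 = 0.7105.
Mean = 28/(28+12) = 28/40 = 0.7000.

maximum a posteriori estimate = 0.7105, posterior mean = 0.7000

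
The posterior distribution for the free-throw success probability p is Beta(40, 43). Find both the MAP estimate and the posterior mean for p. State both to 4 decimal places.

MAP = 0.4815; posterior mean = 0.4819

Mode = (40−1)/(40+43−2) = 39/81 = 0.4815.
Mean = 40/(40+43) = 40/83 = 0.4819.
The posterior is right-skewed, so the mean exceeds the mode.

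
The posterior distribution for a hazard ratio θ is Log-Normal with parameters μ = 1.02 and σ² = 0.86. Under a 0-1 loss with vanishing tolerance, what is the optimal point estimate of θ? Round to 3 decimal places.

1.174

Mode = exp(μ − σ²) = exp(0.16) = 1.174.
Mean = exp(μ + σ²/2) = exp(1.450) = 4.263.
This is the posterior mode — the MAP estimate.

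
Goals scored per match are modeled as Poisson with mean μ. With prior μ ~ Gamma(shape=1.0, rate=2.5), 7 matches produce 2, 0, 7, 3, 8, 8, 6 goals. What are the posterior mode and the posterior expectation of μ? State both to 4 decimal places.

posterior mode = 3.5789, posterior expectation = 3.6842

Σ counts = 34. Posterior: Gamma(shape = 1.0+34 = 35.0, rate = 2.5+7 = 9.5).
Mode = (α−1)/β = 34.0/9.5 = 3.5789.
Mean = α/β = 35.0/9.5 = 3.6842.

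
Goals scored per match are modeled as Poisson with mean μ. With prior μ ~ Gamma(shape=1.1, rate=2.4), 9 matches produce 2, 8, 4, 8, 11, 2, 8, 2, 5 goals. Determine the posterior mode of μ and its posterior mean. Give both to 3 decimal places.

Σ counts = 50. Posterior: Gamma(shape = 1.1+50 = 51.1, rate = 2.4+9 = 11.4).
Mode = (α−1)/β = 50.1/11.4 = 4.395.
Mean = α/β = 51.1/11.4 = 4.482.

posterior mode = 4.395, posterior mean = 4.482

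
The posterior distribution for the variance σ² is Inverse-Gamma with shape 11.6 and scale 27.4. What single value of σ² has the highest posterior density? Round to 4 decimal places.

Mode = β/(α+1) = 27.4/12.6 = 2.1746.
Mean = β/(α−1) = 27.4/10.6 = 2.5849.
This is the posterior mode — the MAP estimate.

2.1746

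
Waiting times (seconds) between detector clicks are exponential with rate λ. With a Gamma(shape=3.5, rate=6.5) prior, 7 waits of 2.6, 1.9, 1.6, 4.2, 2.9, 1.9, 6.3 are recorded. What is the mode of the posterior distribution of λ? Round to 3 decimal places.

Σ times = 21.4. Posterior: Gamma(shape = 3.5+7 = 10.5, rate = 6.5+21.4 = 27.9).
Mode = (α−1)/β = 9.5/27.9 = 0.341.
Mean = α/β = 10.5/27.9 = 0.376.
This is the posterior mode — the MAP estimate.

0.341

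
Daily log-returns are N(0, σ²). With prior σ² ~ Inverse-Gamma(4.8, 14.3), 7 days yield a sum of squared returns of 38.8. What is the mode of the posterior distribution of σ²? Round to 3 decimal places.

Posterior: Inverse-Gamma(shape = 4.8+7/2 = 8.3, scale = 14.3+38.8/2 = 33.7).
Mode = β/(α+1) = 33.7/9.3 = 3.624.
Mean = β/(α−1) = 33.7/7.3 = 4.616.
This is the posterior mode — the MAP estimate.

3.624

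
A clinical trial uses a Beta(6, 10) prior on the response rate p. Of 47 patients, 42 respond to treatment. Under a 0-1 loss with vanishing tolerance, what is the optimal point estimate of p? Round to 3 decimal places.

0.770

Posterior: Beta(6+42, 10+5) = Beta(48, 15).
Mode = (48−1)/(48+15−2) = 47/61 = 0.770.
Mean = 48/(48+15) = 48/63 = 0.762.
This is the posterior mode — the MAP estimate.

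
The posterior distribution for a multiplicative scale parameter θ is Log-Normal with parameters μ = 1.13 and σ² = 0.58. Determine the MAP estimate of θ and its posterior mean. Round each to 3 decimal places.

Mode = exp(μ − σ²) = exp(0.55) = 1.733.
Mean = exp(μ + σ²/2) = exp(1.420) = 4.137.

θ_MAP = 1.733, E[θ|data] = 4.137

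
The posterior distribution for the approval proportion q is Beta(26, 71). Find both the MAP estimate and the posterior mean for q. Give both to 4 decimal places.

q_MAP = 0.2632, E[q|data] = 0.2680

Mode = (26−1)/(26+71−2) = 25/95 = 0.2632.
Mean = 26/(26+71) = 26/97 = 0.2680.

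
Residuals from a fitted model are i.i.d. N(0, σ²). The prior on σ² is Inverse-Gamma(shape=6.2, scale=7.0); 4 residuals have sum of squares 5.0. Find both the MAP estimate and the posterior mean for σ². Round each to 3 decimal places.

Posterior: Inverse-Gamma(shape = 6.2+4/2 = 8.2, scale = 7.0+5.0/2 = 9.5).
Mode = β/(α+1) = 9.5/9.2 = 1.033.
Mean = β/(α−1) = 9.5/7.2 = 1.319.
The mean is pulled above the mode by the posterior's right skew.

σ²_MAP = 1.033, E[σ²|data] = 1.319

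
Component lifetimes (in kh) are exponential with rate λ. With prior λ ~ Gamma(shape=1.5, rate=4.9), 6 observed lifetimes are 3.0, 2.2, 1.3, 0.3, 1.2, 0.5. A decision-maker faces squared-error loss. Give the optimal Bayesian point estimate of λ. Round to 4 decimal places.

Σ times = 8.5. Posterior: Gamma(shape = 1.5+6 = 7.5, rate = 4.9+8.5 = 13.4).
Mode = (α−1)/β = 6.5/13.4 = 0.4851.
Mean = α/β = 7.5/13.4 = 0.5597.
Squared-error loss ⇒ the optimal estimator is the posterior mean.

0.5597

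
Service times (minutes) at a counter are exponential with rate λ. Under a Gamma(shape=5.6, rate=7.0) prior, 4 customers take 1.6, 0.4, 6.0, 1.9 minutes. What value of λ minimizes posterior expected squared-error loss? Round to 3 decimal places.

Σ times = 9.9. Posterior: Gamma(shape = 5.6+4 = 9.6, rate = 7.0+9.9 = 16.9).
Mode = (α−1)/β = 8.6/16.9 = 0.509.
Mean = α/β = 9.6/16.9 = 0.568.
Squared-error loss ⇒ the optimal estimator is the posterior mean.

0.568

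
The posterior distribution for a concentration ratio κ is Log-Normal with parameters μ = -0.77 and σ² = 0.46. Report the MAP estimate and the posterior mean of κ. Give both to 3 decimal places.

MAP: 0.292. Posterior mean: 0.583.

Mode = exp(μ − σ²) = exp(-1.23) = 0.292.
Mean = exp(μ + σ²/2) = exp(-0.540) = 0.583.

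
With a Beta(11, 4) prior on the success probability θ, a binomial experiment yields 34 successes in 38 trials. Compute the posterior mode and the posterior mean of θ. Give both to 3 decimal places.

MAP = 0.863, posterior mean = 0.849

Posterior: Beta(11+34, 4+4) = Beta(45, 8).
Mode = (45−1)/(45+8−2) = 44/51 = 0.863.
Mean = 45/(45+8) = 45/53 = 0.849.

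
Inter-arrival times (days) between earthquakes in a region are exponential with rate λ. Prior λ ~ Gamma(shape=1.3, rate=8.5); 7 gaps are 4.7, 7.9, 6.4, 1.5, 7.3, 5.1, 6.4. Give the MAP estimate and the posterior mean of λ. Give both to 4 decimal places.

λ_MAP = 0.1527, E[λ|data] = 0.1736

Σ times = 39.3. Posterior: Gamma(shape = 1.3+7 = 8.3, rate = 8.5+39.3 = 47.8).
Mode = (α−1)/β = 7.3/47.8 = 0.1527.
Mean = α/β = 8.3/47.8 = 0.1736.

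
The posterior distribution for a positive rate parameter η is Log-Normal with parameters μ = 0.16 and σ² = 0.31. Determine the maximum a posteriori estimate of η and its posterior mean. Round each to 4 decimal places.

MAP = 0.8607, posterior mean = 1.3703

Mode = exp(μ − σ²) = exp(-0.15) = 0.8607.
Mean = exp(μ + σ²/2) = exp(0.315) = 1.3703.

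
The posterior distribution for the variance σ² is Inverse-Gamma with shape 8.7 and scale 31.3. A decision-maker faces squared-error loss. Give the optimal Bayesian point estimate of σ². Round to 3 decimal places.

Mode = β/(α+1) = 31.3/9.7 = 3.227.
Mean = β/(α−1) = 31.3/7.7 = 4.065.
Squared-error loss ⇒ the optimal estimator is the posterior mean.

4.065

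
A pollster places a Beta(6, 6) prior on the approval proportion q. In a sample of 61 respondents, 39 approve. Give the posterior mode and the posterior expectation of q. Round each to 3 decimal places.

Posterior: Beta(6+39, 6+22) = Beta(45, 28).
Mode = (45−1)/(45+28−2) = 44/71 = 0.620.
Mean = 45/(45+28) = 45/73 = 0.616.
Left-skewed posterior ⇒ mean < mode.

MAP = 0.620, posterior mean = 0.616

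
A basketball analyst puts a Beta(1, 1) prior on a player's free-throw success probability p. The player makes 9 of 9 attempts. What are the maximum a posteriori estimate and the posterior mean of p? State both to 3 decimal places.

MAP = 1.000; posterior mean = 0.909

Posterior: Beta(1+9, 1+0) = Beta(10, 1).
Since β = 1 ≤ 1 and α > 1, the Beta density is monotone increasing on [0,1]; the mode is at 1.
Mean = 10/(10+1) = 0.909.
Left-skewed posterior ⇒ mean < mode.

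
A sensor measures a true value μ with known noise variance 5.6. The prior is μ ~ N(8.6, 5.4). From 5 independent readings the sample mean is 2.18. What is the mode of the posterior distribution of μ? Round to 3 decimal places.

3.283

Posterior for μ is Normal. Precision-weighted mean: (1/5.4·8.6 + 5/5.6·2.18) / (1/5.4 + 5/5.6) = 3.283.
A Normal posterior is symmetric, so mode = mean.
This is the posterior mode — the MAP estimate.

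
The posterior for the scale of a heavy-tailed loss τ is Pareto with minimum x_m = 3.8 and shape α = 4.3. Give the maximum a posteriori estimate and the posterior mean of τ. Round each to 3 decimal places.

The Pareto density is strictly decreasing on [x_m, ∞), so the mode is x_m = 3.800.
Mean = α·x_m/(α−1) = 4.3·3.8/3.3 = 4.952.

MAP: 3.800. Posterior mean: 4.952.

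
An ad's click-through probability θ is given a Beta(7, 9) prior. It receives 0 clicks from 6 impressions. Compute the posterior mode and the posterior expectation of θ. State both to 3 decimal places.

MAP: 0.300. Posterior mean: 0.318.

Posterior: Beta(7+0, 9+6) = Beta(7, 15).
Mode = (7−1)/(7+15−2) = 6/20 = 0.300.
Mean = 7/(7+15) = 7/22 = 0.318.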